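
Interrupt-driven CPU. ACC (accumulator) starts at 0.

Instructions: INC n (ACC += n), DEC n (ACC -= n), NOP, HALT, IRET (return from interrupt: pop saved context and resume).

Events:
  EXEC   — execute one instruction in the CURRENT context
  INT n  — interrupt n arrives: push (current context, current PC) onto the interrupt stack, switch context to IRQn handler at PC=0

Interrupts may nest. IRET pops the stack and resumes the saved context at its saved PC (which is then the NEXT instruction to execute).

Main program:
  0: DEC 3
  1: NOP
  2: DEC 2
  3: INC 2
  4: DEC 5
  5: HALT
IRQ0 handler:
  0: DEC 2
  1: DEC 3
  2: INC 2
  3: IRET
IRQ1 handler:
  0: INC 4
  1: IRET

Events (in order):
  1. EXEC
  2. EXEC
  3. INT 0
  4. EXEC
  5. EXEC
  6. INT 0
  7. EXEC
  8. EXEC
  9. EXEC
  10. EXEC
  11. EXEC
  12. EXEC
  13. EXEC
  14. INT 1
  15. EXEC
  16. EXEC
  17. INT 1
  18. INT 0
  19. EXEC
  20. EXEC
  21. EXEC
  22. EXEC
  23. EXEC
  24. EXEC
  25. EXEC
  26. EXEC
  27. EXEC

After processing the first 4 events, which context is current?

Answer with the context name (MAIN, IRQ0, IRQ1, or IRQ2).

Answer: IRQ0

Derivation:
Event 1 (EXEC): [MAIN] PC=0: DEC 3 -> ACC=-3
Event 2 (EXEC): [MAIN] PC=1: NOP
Event 3 (INT 0): INT 0 arrives: push (MAIN, PC=2), enter IRQ0 at PC=0 (depth now 1)
Event 4 (EXEC): [IRQ0] PC=0: DEC 2 -> ACC=-5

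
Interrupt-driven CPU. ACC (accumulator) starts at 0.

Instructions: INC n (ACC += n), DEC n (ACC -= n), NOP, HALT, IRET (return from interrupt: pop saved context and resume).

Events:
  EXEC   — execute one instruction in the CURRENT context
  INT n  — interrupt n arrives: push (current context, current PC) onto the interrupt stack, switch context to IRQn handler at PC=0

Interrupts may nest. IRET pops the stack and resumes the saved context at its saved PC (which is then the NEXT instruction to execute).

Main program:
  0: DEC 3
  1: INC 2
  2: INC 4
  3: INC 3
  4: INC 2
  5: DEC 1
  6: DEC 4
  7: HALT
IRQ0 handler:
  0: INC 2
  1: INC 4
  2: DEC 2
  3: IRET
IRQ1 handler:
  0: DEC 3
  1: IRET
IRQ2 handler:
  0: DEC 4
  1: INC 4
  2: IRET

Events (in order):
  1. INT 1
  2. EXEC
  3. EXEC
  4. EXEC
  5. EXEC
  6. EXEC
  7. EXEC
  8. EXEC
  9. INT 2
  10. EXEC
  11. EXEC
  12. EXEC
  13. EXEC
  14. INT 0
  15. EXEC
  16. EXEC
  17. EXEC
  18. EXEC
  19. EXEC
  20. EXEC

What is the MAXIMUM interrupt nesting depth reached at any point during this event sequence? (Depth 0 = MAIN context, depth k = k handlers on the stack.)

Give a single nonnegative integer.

Event 1 (INT 1): INT 1 arrives: push (MAIN, PC=0), enter IRQ1 at PC=0 (depth now 1) [depth=1]
Event 2 (EXEC): [IRQ1] PC=0: DEC 3 -> ACC=-3 [depth=1]
Event 3 (EXEC): [IRQ1] PC=1: IRET -> resume MAIN at PC=0 (depth now 0) [depth=0]
Event 4 (EXEC): [MAIN] PC=0: DEC 3 -> ACC=-6 [depth=0]
Event 5 (EXEC): [MAIN] PC=1: INC 2 -> ACC=-4 [depth=0]
Event 6 (EXEC): [MAIN] PC=2: INC 4 -> ACC=0 [depth=0]
Event 7 (EXEC): [MAIN] PC=3: INC 3 -> ACC=3 [depth=0]
Event 8 (EXEC): [MAIN] PC=4: INC 2 -> ACC=5 [depth=0]
Event 9 (INT 2): INT 2 arrives: push (MAIN, PC=5), enter IRQ2 at PC=0 (depth now 1) [depth=1]
Event 10 (EXEC): [IRQ2] PC=0: DEC 4 -> ACC=1 [depth=1]
Event 11 (EXEC): [IRQ2] PC=1: INC 4 -> ACC=5 [depth=1]
Event 12 (EXEC): [IRQ2] PC=2: IRET -> resume MAIN at PC=5 (depth now 0) [depth=0]
Event 13 (EXEC): [MAIN] PC=5: DEC 1 -> ACC=4 [depth=0]
Event 14 (INT 0): INT 0 arrives: push (MAIN, PC=6), enter IRQ0 at PC=0 (depth now 1) [depth=1]
Event 15 (EXEC): [IRQ0] PC=0: INC 2 -> ACC=6 [depth=1]
Event 16 (EXEC): [IRQ0] PC=1: INC 4 -> ACC=10 [depth=1]
Event 17 (EXEC): [IRQ0] PC=2: DEC 2 -> ACC=8 [depth=1]
Event 18 (EXEC): [IRQ0] PC=3: IRET -> resume MAIN at PC=6 (depth now 0) [depth=0]
Event 19 (EXEC): [MAIN] PC=6: DEC 4 -> ACC=4 [depth=0]
Event 20 (EXEC): [MAIN] PC=7: HALT [depth=0]
Max depth observed: 1

Answer: 1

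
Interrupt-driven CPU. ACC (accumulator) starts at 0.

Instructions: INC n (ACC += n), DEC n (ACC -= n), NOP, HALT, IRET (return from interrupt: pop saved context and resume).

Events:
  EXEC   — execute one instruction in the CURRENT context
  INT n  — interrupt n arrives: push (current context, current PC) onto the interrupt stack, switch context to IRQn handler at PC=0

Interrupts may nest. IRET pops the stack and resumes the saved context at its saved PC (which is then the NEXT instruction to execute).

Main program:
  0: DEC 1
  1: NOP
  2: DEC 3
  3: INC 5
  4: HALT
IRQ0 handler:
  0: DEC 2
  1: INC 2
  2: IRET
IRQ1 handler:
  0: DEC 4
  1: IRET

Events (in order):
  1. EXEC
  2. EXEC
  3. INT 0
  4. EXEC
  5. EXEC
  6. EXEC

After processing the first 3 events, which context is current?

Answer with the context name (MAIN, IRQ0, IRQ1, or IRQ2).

Answer: IRQ0

Derivation:
Event 1 (EXEC): [MAIN] PC=0: DEC 1 -> ACC=-1
Event 2 (EXEC): [MAIN] PC=1: NOP
Event 3 (INT 0): INT 0 arrives: push (MAIN, PC=2), enter IRQ0 at PC=0 (depth now 1)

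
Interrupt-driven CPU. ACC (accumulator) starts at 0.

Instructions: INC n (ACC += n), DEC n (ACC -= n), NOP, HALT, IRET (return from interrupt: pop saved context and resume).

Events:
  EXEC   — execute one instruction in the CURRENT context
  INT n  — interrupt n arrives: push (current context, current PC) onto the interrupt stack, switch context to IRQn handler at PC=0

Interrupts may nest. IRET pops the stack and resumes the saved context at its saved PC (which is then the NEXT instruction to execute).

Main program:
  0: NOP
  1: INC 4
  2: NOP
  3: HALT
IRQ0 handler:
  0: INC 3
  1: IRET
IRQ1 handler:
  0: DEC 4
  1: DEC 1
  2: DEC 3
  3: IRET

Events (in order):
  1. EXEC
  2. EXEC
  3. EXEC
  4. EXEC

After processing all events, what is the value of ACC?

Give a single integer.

Answer: 4

Derivation:
Event 1 (EXEC): [MAIN] PC=0: NOP
Event 2 (EXEC): [MAIN] PC=1: INC 4 -> ACC=4
Event 3 (EXEC): [MAIN] PC=2: NOP
Event 4 (EXEC): [MAIN] PC=3: HALT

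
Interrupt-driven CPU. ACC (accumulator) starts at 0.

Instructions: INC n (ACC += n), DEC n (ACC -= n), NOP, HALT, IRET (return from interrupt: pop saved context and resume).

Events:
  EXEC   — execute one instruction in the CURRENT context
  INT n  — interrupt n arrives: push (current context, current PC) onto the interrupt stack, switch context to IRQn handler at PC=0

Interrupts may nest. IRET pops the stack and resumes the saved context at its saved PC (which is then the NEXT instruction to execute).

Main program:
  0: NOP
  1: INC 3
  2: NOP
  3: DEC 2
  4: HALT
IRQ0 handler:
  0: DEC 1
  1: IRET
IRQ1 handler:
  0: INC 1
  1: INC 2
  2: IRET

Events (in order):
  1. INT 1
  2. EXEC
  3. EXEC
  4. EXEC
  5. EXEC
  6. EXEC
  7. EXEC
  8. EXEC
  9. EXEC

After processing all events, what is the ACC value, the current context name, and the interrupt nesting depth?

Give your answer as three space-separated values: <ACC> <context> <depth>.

Event 1 (INT 1): INT 1 arrives: push (MAIN, PC=0), enter IRQ1 at PC=0 (depth now 1)
Event 2 (EXEC): [IRQ1] PC=0: INC 1 -> ACC=1
Event 3 (EXEC): [IRQ1] PC=1: INC 2 -> ACC=3
Event 4 (EXEC): [IRQ1] PC=2: IRET -> resume MAIN at PC=0 (depth now 0)
Event 5 (EXEC): [MAIN] PC=0: NOP
Event 6 (EXEC): [MAIN] PC=1: INC 3 -> ACC=6
Event 7 (EXEC): [MAIN] PC=2: NOP
Event 8 (EXEC): [MAIN] PC=3: DEC 2 -> ACC=4
Event 9 (EXEC): [MAIN] PC=4: HALT

Answer: 4 MAIN 0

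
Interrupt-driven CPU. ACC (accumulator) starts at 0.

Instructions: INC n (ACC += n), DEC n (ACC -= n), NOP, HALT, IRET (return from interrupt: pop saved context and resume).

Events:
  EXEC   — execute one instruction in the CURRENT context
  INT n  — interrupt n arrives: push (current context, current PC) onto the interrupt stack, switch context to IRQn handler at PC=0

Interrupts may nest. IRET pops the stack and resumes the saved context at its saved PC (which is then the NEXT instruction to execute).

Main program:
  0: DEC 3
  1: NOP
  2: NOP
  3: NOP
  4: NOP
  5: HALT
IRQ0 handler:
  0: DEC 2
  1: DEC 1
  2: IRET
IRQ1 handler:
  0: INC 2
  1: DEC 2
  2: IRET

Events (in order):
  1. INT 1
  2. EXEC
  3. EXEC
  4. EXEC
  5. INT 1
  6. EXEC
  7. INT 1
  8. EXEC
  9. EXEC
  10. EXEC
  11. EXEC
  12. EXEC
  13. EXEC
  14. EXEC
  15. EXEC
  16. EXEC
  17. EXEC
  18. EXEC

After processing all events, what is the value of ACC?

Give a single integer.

Answer: -3

Derivation:
Event 1 (INT 1): INT 1 arrives: push (MAIN, PC=0), enter IRQ1 at PC=0 (depth now 1)
Event 2 (EXEC): [IRQ1] PC=0: INC 2 -> ACC=2
Event 3 (EXEC): [IRQ1] PC=1: DEC 2 -> ACC=0
Event 4 (EXEC): [IRQ1] PC=2: IRET -> resume MAIN at PC=0 (depth now 0)
Event 5 (INT 1): INT 1 arrives: push (MAIN, PC=0), enter IRQ1 at PC=0 (depth now 1)
Event 6 (EXEC): [IRQ1] PC=0: INC 2 -> ACC=2
Event 7 (INT 1): INT 1 arrives: push (IRQ1, PC=1), enter IRQ1 at PC=0 (depth now 2)
Event 8 (EXEC): [IRQ1] PC=0: INC 2 -> ACC=4
Event 9 (EXEC): [IRQ1] PC=1: DEC 2 -> ACC=2
Event 10 (EXEC): [IRQ1] PC=2: IRET -> resume IRQ1 at PC=1 (depth now 1)
Event 11 (EXEC): [IRQ1] PC=1: DEC 2 -> ACC=0
Event 12 (EXEC): [IRQ1] PC=2: IRET -> resume MAIN at PC=0 (depth now 0)
Event 13 (EXEC): [MAIN] PC=0: DEC 3 -> ACC=-3
Event 14 (EXEC): [MAIN] PC=1: NOP
Event 15 (EXEC): [MAIN] PC=2: NOP
Event 16 (EXEC): [MAIN] PC=3: NOP
Event 17 (EXEC): [MAIN] PC=4: NOP
Event 18 (EXEC): [MAIN] PC=5: HALT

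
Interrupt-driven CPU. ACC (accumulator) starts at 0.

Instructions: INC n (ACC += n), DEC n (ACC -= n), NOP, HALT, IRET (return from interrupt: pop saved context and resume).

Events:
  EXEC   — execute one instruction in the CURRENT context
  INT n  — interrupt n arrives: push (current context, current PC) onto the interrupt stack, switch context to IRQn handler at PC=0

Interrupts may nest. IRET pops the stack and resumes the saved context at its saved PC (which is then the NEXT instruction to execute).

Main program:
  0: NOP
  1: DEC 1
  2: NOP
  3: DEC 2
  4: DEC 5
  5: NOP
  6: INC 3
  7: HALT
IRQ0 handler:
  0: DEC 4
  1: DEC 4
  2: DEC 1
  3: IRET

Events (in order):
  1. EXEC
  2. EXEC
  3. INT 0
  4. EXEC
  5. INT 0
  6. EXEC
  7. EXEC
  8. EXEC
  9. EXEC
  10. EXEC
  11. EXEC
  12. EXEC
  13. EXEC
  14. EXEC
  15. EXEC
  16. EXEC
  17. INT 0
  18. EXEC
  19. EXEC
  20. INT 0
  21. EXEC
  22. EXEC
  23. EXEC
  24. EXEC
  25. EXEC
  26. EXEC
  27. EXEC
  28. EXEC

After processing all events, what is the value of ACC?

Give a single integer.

Answer: -41

Derivation:
Event 1 (EXEC): [MAIN] PC=0: NOP
Event 2 (EXEC): [MAIN] PC=1: DEC 1 -> ACC=-1
Event 3 (INT 0): INT 0 arrives: push (MAIN, PC=2), enter IRQ0 at PC=0 (depth now 1)
Event 4 (EXEC): [IRQ0] PC=0: DEC 4 -> ACC=-5
Event 5 (INT 0): INT 0 arrives: push (IRQ0, PC=1), enter IRQ0 at PC=0 (depth now 2)
Event 6 (EXEC): [IRQ0] PC=0: DEC 4 -> ACC=-9
Event 7 (EXEC): [IRQ0] PC=1: DEC 4 -> ACC=-13
Event 8 (EXEC): [IRQ0] PC=2: DEC 1 -> ACC=-14
Event 9 (EXEC): [IRQ0] PC=3: IRET -> resume IRQ0 at PC=1 (depth now 1)
Event 10 (EXEC): [IRQ0] PC=1: DEC 4 -> ACC=-18
Event 11 (EXEC): [IRQ0] PC=2: DEC 1 -> ACC=-19
Event 12 (EXEC): [IRQ0] PC=3: IRET -> resume MAIN at PC=2 (depth now 0)
Event 13 (EXEC): [MAIN] PC=2: NOP
Event 14 (EXEC): [MAIN] PC=3: DEC 2 -> ACC=-21
Event 15 (EXEC): [MAIN] PC=4: DEC 5 -> ACC=-26
Event 16 (EXEC): [MAIN] PC=5: NOP
Event 17 (INT 0): INT 0 arrives: push (MAIN, PC=6), enter IRQ0 at PC=0 (depth now 1)
Event 18 (EXEC): [IRQ0] PC=0: DEC 4 -> ACC=-30
Event 19 (EXEC): [IRQ0] PC=1: DEC 4 -> ACC=-34
Event 20 (INT 0): INT 0 arrives: push (IRQ0, PC=2), enter IRQ0 at PC=0 (depth now 2)
Event 21 (EXEC): [IRQ0] PC=0: DEC 4 -> ACC=-38
Event 22 (EXEC): [IRQ0] PC=1: DEC 4 -> ACC=-42
Event 23 (EXEC): [IRQ0] PC=2: DEC 1 -> ACC=-43
Event 24 (EXEC): [IRQ0] PC=3: IRET -> resume IRQ0 at PC=2 (depth now 1)
Event 25 (EXEC): [IRQ0] PC=2: DEC 1 -> ACC=-44
Event 26 (EXEC): [IRQ0] PC=3: IRET -> resume MAIN at PC=6 (depth now 0)
Event 27 (EXEC): [MAIN] PC=6: INC 3 -> ACC=-41
Event 28 (EXEC): [MAIN] PC=7: HALT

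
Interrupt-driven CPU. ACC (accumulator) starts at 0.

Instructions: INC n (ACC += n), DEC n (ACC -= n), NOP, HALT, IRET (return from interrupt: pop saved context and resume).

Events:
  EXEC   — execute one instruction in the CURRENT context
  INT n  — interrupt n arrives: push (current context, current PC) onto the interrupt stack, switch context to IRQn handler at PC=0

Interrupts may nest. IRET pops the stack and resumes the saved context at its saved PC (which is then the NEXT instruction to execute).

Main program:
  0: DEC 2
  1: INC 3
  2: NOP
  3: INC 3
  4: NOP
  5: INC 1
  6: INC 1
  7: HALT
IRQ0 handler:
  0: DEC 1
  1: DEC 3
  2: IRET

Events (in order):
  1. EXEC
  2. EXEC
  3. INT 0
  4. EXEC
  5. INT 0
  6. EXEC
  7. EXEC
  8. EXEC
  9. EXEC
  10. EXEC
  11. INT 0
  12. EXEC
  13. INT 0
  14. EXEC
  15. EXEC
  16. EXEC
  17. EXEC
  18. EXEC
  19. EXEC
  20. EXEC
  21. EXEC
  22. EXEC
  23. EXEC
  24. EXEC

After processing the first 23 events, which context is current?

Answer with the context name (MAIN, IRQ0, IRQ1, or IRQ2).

Event 1 (EXEC): [MAIN] PC=0: DEC 2 -> ACC=-2
Event 2 (EXEC): [MAIN] PC=1: INC 3 -> ACC=1
Event 3 (INT 0): INT 0 arrives: push (MAIN, PC=2), enter IRQ0 at PC=0 (depth now 1)
Event 4 (EXEC): [IRQ0] PC=0: DEC 1 -> ACC=0
Event 5 (INT 0): INT 0 arrives: push (IRQ0, PC=1), enter IRQ0 at PC=0 (depth now 2)
Event 6 (EXEC): [IRQ0] PC=0: DEC 1 -> ACC=-1
Event 7 (EXEC): [IRQ0] PC=1: DEC 3 -> ACC=-4
Event 8 (EXEC): [IRQ0] PC=2: IRET -> resume IRQ0 at PC=1 (depth now 1)
Event 9 (EXEC): [IRQ0] PC=1: DEC 3 -> ACC=-7
Event 10 (EXEC): [IRQ0] PC=2: IRET -> resume MAIN at PC=2 (depth now 0)
Event 11 (INT 0): INT 0 arrives: push (MAIN, PC=2), enter IRQ0 at PC=0 (depth now 1)
Event 12 (EXEC): [IRQ0] PC=0: DEC 1 -> ACC=-8
Event 13 (INT 0): INT 0 arrives: push (IRQ0, PC=1), enter IRQ0 at PC=0 (depth now 2)
Event 14 (EXEC): [IRQ0] PC=0: DEC 1 -> ACC=-9
Event 15 (EXEC): [IRQ0] PC=1: DEC 3 -> ACC=-12
Event 16 (EXEC): [IRQ0] PC=2: IRET -> resume IRQ0 at PC=1 (depth now 1)
Event 17 (EXEC): [IRQ0] PC=1: DEC 3 -> ACC=-15
Event 18 (EXEC): [IRQ0] PC=2: IRET -> resume MAIN at PC=2 (depth now 0)
Event 19 (EXEC): [MAIN] PC=2: NOP
Event 20 (EXEC): [MAIN] PC=3: INC 3 -> ACC=-12
Event 21 (EXEC): [MAIN] PC=4: NOP
Event 22 (EXEC): [MAIN] PC=5: INC 1 -> ACC=-11
Event 23 (EXEC): [MAIN] PC=6: INC 1 -> ACC=-10

Answer: MAIN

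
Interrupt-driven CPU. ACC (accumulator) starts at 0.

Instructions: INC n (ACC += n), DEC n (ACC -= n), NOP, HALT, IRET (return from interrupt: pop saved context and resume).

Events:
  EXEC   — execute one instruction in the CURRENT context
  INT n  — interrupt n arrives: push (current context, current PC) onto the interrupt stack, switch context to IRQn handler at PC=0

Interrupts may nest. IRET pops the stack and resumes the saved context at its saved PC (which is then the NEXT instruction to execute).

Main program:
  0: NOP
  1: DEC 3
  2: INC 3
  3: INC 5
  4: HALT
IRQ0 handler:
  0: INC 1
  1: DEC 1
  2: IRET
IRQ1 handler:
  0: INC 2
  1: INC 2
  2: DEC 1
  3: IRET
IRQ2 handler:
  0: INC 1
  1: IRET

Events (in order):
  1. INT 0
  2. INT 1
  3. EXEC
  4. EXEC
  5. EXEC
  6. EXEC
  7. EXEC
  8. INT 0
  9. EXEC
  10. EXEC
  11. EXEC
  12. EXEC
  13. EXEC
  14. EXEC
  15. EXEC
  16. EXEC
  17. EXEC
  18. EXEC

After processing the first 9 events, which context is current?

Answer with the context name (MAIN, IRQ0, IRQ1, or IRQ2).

Event 1 (INT 0): INT 0 arrives: push (MAIN, PC=0), enter IRQ0 at PC=0 (depth now 1)
Event 2 (INT 1): INT 1 arrives: push (IRQ0, PC=0), enter IRQ1 at PC=0 (depth now 2)
Event 3 (EXEC): [IRQ1] PC=0: INC 2 -> ACC=2
Event 4 (EXEC): [IRQ1] PC=1: INC 2 -> ACC=4
Event 5 (EXEC): [IRQ1] PC=2: DEC 1 -> ACC=3
Event 6 (EXEC): [IRQ1] PC=3: IRET -> resume IRQ0 at PC=0 (depth now 1)
Event 7 (EXEC): [IRQ0] PC=0: INC 1 -> ACC=4
Event 8 (INT 0): INT 0 arrives: push (IRQ0, PC=1), enter IRQ0 at PC=0 (depth now 2)
Event 9 (EXEC): [IRQ0] PC=0: INC 1 -> ACC=5

Answer: IRQ0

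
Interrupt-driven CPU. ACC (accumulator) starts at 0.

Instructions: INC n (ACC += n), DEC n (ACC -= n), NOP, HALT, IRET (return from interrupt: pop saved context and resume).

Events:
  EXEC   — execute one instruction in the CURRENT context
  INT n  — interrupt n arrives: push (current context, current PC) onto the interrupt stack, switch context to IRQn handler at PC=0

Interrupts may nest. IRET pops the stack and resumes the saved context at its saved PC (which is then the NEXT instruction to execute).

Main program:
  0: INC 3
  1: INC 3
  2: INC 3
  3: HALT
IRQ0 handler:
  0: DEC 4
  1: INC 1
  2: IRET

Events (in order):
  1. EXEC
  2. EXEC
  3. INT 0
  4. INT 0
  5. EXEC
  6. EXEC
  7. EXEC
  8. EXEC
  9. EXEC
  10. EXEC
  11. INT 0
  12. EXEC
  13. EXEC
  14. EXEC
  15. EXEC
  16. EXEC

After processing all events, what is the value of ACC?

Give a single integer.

Event 1 (EXEC): [MAIN] PC=0: INC 3 -> ACC=3
Event 2 (EXEC): [MAIN] PC=1: INC 3 -> ACC=6
Event 3 (INT 0): INT 0 arrives: push (MAIN, PC=2), enter IRQ0 at PC=0 (depth now 1)
Event 4 (INT 0): INT 0 arrives: push (IRQ0, PC=0), enter IRQ0 at PC=0 (depth now 2)
Event 5 (EXEC): [IRQ0] PC=0: DEC 4 -> ACC=2
Event 6 (EXEC): [IRQ0] PC=1: INC 1 -> ACC=3
Event 7 (EXEC): [IRQ0] PC=2: IRET -> resume IRQ0 at PC=0 (depth now 1)
Event 8 (EXEC): [IRQ0] PC=0: DEC 4 -> ACC=-1
Event 9 (EXEC): [IRQ0] PC=1: INC 1 -> ACC=0
Event 10 (EXEC): [IRQ0] PC=2: IRET -> resume MAIN at PC=2 (depth now 0)
Event 11 (INT 0): INT 0 arrives: push (MAIN, PC=2), enter IRQ0 at PC=0 (depth now 1)
Event 12 (EXEC): [IRQ0] PC=0: DEC 4 -> ACC=-4
Event 13 (EXEC): [IRQ0] PC=1: INC 1 -> ACC=-3
Event 14 (EXEC): [IRQ0] PC=2: IRET -> resume MAIN at PC=2 (depth now 0)
Event 15 (EXEC): [MAIN] PC=2: INC 3 -> ACC=0
Event 16 (EXEC): [MAIN] PC=3: HALT

Answer: 0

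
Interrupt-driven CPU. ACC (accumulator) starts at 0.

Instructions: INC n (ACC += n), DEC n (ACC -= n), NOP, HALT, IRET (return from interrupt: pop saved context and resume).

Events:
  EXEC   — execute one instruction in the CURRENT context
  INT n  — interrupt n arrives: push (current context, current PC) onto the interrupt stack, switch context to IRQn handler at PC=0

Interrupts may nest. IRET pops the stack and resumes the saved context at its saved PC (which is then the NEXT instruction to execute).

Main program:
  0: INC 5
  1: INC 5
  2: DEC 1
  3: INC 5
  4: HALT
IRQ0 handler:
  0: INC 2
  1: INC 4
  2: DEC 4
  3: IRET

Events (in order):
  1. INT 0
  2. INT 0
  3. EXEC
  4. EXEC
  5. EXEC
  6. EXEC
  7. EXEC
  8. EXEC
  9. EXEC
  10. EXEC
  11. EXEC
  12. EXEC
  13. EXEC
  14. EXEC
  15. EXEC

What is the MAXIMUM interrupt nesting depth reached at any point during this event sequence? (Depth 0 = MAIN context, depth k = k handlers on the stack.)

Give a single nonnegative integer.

Event 1 (INT 0): INT 0 arrives: push (MAIN, PC=0), enter IRQ0 at PC=0 (depth now 1) [depth=1]
Event 2 (INT 0): INT 0 arrives: push (IRQ0, PC=0), enter IRQ0 at PC=0 (depth now 2) [depth=2]
Event 3 (EXEC): [IRQ0] PC=0: INC 2 -> ACC=2 [depth=2]
Event 4 (EXEC): [IRQ0] PC=1: INC 4 -> ACC=6 [depth=2]
Event 5 (EXEC): [IRQ0] PC=2: DEC 4 -> ACC=2 [depth=2]
Event 6 (EXEC): [IRQ0] PC=3: IRET -> resume IRQ0 at PC=0 (depth now 1) [depth=1]
Event 7 (EXEC): [IRQ0] PC=0: INC 2 -> ACC=4 [depth=1]
Event 8 (EXEC): [IRQ0] PC=1: INC 4 -> ACC=8 [depth=1]
Event 9 (EXEC): [IRQ0] PC=2: DEC 4 -> ACC=4 [depth=1]
Event 10 (EXEC): [IRQ0] PC=3: IRET -> resume MAIN at PC=0 (depth now 0) [depth=0]
Event 11 (EXEC): [MAIN] PC=0: INC 5 -> ACC=9 [depth=0]
Event 12 (EXEC): [MAIN] PC=1: INC 5 -> ACC=14 [depth=0]
Event 13 (EXEC): [MAIN] PC=2: DEC 1 -> ACC=13 [depth=0]
Event 14 (EXEC): [MAIN] PC=3: INC 5 -> ACC=18 [depth=0]
Event 15 (EXEC): [MAIN] PC=4: HALT [depth=0]
Max depth observed: 2

Answer: 2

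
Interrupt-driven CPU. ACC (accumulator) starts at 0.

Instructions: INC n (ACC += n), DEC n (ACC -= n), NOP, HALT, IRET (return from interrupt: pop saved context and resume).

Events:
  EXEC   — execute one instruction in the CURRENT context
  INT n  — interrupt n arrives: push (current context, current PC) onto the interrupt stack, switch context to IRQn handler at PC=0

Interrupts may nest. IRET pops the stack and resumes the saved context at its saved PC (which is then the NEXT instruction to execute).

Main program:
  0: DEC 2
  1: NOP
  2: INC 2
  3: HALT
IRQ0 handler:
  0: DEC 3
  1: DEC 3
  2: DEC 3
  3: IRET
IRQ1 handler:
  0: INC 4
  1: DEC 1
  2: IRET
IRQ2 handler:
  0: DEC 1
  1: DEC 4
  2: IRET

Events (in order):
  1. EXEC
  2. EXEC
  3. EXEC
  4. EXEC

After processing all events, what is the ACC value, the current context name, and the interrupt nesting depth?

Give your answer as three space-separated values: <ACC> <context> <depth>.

Answer: 0 MAIN 0

Derivation:
Event 1 (EXEC): [MAIN] PC=0: DEC 2 -> ACC=-2
Event 2 (EXEC): [MAIN] PC=1: NOP
Event 3 (EXEC): [MAIN] PC=2: INC 2 -> ACC=0
Event 4 (EXEC): [MAIN] PC=3: HALT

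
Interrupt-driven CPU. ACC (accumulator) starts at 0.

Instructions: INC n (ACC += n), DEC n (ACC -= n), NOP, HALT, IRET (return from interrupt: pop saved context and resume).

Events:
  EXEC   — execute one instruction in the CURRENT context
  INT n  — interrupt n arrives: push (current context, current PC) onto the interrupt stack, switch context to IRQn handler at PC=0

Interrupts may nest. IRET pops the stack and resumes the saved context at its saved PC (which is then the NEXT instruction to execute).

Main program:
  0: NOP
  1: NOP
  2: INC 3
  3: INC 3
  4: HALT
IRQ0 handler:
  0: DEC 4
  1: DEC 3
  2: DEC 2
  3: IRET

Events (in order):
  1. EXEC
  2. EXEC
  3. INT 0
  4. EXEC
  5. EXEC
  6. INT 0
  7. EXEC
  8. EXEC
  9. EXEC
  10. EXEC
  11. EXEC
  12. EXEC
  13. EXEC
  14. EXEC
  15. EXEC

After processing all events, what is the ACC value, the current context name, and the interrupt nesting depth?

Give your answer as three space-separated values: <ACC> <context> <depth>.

Answer: -12 MAIN 0

Derivation:
Event 1 (EXEC): [MAIN] PC=0: NOP
Event 2 (EXEC): [MAIN] PC=1: NOP
Event 3 (INT 0): INT 0 arrives: push (MAIN, PC=2), enter IRQ0 at PC=0 (depth now 1)
Event 4 (EXEC): [IRQ0] PC=0: DEC 4 -> ACC=-4
Event 5 (EXEC): [IRQ0] PC=1: DEC 3 -> ACC=-7
Event 6 (INT 0): INT 0 arrives: push (IRQ0, PC=2), enter IRQ0 at PC=0 (depth now 2)
Event 7 (EXEC): [IRQ0] PC=0: DEC 4 -> ACC=-11
Event 8 (EXEC): [IRQ0] PC=1: DEC 3 -> ACC=-14
Event 9 (EXEC): [IRQ0] PC=2: DEC 2 -> ACC=-16
Event 10 (EXEC): [IRQ0] PC=3: IRET -> resume IRQ0 at PC=2 (depth now 1)
Event 11 (EXEC): [IRQ0] PC=2: DEC 2 -> ACC=-18
Event 12 (EXEC): [IRQ0] PC=3: IRET -> resume MAIN at PC=2 (depth now 0)
Event 13 (EXEC): [MAIN] PC=2: INC 3 -> ACC=-15
Event 14 (EXEC): [MAIN] PC=3: INC 3 -> ACC=-12
Event 15 (EXEC): [MAIN] PC=4: HALT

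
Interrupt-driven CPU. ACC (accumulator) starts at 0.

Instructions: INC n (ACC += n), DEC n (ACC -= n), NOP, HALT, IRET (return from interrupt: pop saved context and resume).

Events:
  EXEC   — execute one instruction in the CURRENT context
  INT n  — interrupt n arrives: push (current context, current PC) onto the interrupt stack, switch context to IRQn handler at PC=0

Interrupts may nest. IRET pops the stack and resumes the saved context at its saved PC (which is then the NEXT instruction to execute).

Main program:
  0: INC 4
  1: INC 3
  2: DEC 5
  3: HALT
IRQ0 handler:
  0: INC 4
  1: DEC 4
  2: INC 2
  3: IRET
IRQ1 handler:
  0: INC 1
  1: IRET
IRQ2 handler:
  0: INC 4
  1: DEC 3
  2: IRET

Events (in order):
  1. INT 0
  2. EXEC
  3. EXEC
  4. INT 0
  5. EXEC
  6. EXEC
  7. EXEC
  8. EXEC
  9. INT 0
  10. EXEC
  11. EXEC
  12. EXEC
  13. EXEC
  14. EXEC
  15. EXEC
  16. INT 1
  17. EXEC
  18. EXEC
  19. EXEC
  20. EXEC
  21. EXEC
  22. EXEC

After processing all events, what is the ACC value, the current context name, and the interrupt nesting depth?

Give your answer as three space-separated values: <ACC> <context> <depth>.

Event 1 (INT 0): INT 0 arrives: push (MAIN, PC=0), enter IRQ0 at PC=0 (depth now 1)
Event 2 (EXEC): [IRQ0] PC=0: INC 4 -> ACC=4
Event 3 (EXEC): [IRQ0] PC=1: DEC 4 -> ACC=0
Event 4 (INT 0): INT 0 arrives: push (IRQ0, PC=2), enter IRQ0 at PC=0 (depth now 2)
Event 5 (EXEC): [IRQ0] PC=0: INC 4 -> ACC=4
Event 6 (EXEC): [IRQ0] PC=1: DEC 4 -> ACC=0
Event 7 (EXEC): [IRQ0] PC=2: INC 2 -> ACC=2
Event 8 (EXEC): [IRQ0] PC=3: IRET -> resume IRQ0 at PC=2 (depth now 1)
Event 9 (INT 0): INT 0 arrives: push (IRQ0, PC=2), enter IRQ0 at PC=0 (depth now 2)
Event 10 (EXEC): [IRQ0] PC=0: INC 4 -> ACC=6
Event 11 (EXEC): [IRQ0] PC=1: DEC 4 -> ACC=2
Event 12 (EXEC): [IRQ0] PC=2: INC 2 -> ACC=4
Event 13 (EXEC): [IRQ0] PC=3: IRET -> resume IRQ0 at PC=2 (depth now 1)
Event 14 (EXEC): [IRQ0] PC=2: INC 2 -> ACC=6
Event 15 (EXEC): [IRQ0] PC=3: IRET -> resume MAIN at PC=0 (depth now 0)
Event 16 (INT 1): INT 1 arrives: push (MAIN, PC=0), enter IRQ1 at PC=0 (depth now 1)
Event 17 (EXEC): [IRQ1] PC=0: INC 1 -> ACC=7
Event 18 (EXEC): [IRQ1] PC=1: IRET -> resume MAIN at PC=0 (depth now 0)
Event 19 (EXEC): [MAIN] PC=0: INC 4 -> ACC=11
Event 20 (EXEC): [MAIN] PC=1: INC 3 -> ACC=14
Event 21 (EXEC): [MAIN] PC=2: DEC 5 -> ACC=9
Event 22 (EXEC): [MAIN] PC=3: HALT

Answer: 9 MAIN 0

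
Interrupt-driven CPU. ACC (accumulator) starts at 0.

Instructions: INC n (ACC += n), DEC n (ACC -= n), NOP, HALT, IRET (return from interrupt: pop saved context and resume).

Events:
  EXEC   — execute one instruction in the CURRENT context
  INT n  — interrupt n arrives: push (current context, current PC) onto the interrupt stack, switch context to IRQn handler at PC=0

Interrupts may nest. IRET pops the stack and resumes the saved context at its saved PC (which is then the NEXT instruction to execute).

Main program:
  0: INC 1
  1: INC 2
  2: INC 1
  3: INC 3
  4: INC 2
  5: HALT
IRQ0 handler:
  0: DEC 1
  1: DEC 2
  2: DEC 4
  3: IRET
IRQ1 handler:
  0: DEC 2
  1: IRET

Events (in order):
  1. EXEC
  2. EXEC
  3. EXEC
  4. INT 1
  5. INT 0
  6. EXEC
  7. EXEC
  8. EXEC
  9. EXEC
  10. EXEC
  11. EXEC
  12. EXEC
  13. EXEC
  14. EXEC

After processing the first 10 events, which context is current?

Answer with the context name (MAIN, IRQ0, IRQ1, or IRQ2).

Event 1 (EXEC): [MAIN] PC=0: INC 1 -> ACC=1
Event 2 (EXEC): [MAIN] PC=1: INC 2 -> ACC=3
Event 3 (EXEC): [MAIN] PC=2: INC 1 -> ACC=4
Event 4 (INT 1): INT 1 arrives: push (MAIN, PC=3), enter IRQ1 at PC=0 (depth now 1)
Event 5 (INT 0): INT 0 arrives: push (IRQ1, PC=0), enter IRQ0 at PC=0 (depth now 2)
Event 6 (EXEC): [IRQ0] PC=0: DEC 1 -> ACC=3
Event 7 (EXEC): [IRQ0] PC=1: DEC 2 -> ACC=1
Event 8 (EXEC): [IRQ0] PC=2: DEC 4 -> ACC=-3
Event 9 (EXEC): [IRQ0] PC=3: IRET -> resume IRQ1 at PC=0 (depth now 1)
Event 10 (EXEC): [IRQ1] PC=0: DEC 2 -> ACC=-5

Answer: IRQ1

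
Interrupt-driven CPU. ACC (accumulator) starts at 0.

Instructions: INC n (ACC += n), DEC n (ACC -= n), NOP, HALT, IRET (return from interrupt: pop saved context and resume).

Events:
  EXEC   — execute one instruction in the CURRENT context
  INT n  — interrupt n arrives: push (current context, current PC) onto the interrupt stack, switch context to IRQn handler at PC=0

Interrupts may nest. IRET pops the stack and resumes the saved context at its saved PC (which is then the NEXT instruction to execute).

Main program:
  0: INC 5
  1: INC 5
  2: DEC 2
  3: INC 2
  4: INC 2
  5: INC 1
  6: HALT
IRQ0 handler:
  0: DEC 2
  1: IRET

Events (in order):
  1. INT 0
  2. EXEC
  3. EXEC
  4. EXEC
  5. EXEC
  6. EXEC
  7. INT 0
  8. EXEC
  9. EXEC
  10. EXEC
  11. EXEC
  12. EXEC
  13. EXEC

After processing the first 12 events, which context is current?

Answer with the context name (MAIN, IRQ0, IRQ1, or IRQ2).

Event 1 (INT 0): INT 0 arrives: push (MAIN, PC=0), enter IRQ0 at PC=0 (depth now 1)
Event 2 (EXEC): [IRQ0] PC=0: DEC 2 -> ACC=-2
Event 3 (EXEC): [IRQ0] PC=1: IRET -> resume MAIN at PC=0 (depth now 0)
Event 4 (EXEC): [MAIN] PC=0: INC 5 -> ACC=3
Event 5 (EXEC): [MAIN] PC=1: INC 5 -> ACC=8
Event 6 (EXEC): [MAIN] PC=2: DEC 2 -> ACC=6
Event 7 (INT 0): INT 0 arrives: push (MAIN, PC=3), enter IRQ0 at PC=0 (depth now 1)
Event 8 (EXEC): [IRQ0] PC=0: DEC 2 -> ACC=4
Event 9 (EXEC): [IRQ0] PC=1: IRET -> resume MAIN at PC=3 (depth now 0)
Event 10 (EXEC): [MAIN] PC=3: INC 2 -> ACC=6
Event 11 (EXEC): [MAIN] PC=4: INC 2 -> ACC=8
Event 12 (EXEC): [MAIN] PC=5: INC 1 -> ACC=9

Answer: MAIN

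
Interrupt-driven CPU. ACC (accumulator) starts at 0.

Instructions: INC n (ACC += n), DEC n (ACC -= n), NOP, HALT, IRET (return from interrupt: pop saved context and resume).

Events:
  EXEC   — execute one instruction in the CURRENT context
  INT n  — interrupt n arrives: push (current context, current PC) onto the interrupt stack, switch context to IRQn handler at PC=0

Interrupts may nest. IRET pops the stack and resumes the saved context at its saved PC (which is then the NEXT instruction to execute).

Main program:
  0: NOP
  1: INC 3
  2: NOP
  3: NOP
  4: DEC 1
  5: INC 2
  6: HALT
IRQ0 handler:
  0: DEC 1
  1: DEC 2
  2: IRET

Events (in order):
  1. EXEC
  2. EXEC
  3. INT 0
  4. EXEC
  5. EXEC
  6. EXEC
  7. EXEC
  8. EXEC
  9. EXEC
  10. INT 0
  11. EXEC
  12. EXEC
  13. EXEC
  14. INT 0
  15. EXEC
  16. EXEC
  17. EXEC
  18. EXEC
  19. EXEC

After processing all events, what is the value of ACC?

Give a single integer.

Answer: -5

Derivation:
Event 1 (EXEC): [MAIN] PC=0: NOP
Event 2 (EXEC): [MAIN] PC=1: INC 3 -> ACC=3
Event 3 (INT 0): INT 0 arrives: push (MAIN, PC=2), enter IRQ0 at PC=0 (depth now 1)
Event 4 (EXEC): [IRQ0] PC=0: DEC 1 -> ACC=2
Event 5 (EXEC): [IRQ0] PC=1: DEC 2 -> ACC=0
Event 6 (EXEC): [IRQ0] PC=2: IRET -> resume MAIN at PC=2 (depth now 0)
Event 7 (EXEC): [MAIN] PC=2: NOP
Event 8 (EXEC): [MAIN] PC=3: NOP
Event 9 (EXEC): [MAIN] PC=4: DEC 1 -> ACC=-1
Event 10 (INT 0): INT 0 arrives: push (MAIN, PC=5), enter IRQ0 at PC=0 (depth now 1)
Event 11 (EXEC): [IRQ0] PC=0: DEC 1 -> ACC=-2
Event 12 (EXEC): [IRQ0] PC=1: DEC 2 -> ACC=-4
Event 13 (EXEC): [IRQ0] PC=2: IRET -> resume MAIN at PC=5 (depth now 0)
Event 14 (INT 0): INT 0 arrives: push (MAIN, PC=5), enter IRQ0 at PC=0 (depth now 1)
Event 15 (EXEC): [IRQ0] PC=0: DEC 1 -> ACC=-5
Event 16 (EXEC): [IRQ0] PC=1: DEC 2 -> ACC=-7
Event 17 (EXEC): [IRQ0] PC=2: IRET -> resume MAIN at PC=5 (depth now 0)
Event 18 (EXEC): [MAIN] PC=5: INC 2 -> ACC=-5
Event 19 (EXEC): [MAIN] PC=6: HALT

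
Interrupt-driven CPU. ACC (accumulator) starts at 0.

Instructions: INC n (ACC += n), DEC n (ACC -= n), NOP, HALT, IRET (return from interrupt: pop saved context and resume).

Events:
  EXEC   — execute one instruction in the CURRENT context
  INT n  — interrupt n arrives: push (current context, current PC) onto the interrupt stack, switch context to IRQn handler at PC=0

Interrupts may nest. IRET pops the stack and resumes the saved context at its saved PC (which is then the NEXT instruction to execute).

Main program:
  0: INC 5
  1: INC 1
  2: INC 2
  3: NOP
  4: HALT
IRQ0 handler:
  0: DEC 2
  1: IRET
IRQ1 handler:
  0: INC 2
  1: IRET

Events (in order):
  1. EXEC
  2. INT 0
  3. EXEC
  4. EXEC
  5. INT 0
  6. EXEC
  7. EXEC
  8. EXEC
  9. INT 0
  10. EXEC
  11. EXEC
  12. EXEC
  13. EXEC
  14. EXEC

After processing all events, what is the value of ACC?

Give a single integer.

Event 1 (EXEC): [MAIN] PC=0: INC 5 -> ACC=5
Event 2 (INT 0): INT 0 arrives: push (MAIN, PC=1), enter IRQ0 at PC=0 (depth now 1)
Event 3 (EXEC): [IRQ0] PC=0: DEC 2 -> ACC=3
Event 4 (EXEC): [IRQ0] PC=1: IRET -> resume MAIN at PC=1 (depth now 0)
Event 5 (INT 0): INT 0 arrives: push (MAIN, PC=1), enter IRQ0 at PC=0 (depth now 1)
Event 6 (EXEC): [IRQ0] PC=0: DEC 2 -> ACC=1
Event 7 (EXEC): [IRQ0] PC=1: IRET -> resume MAIN at PC=1 (depth now 0)
Event 8 (EXEC): [MAIN] PC=1: INC 1 -> ACC=2
Event 9 (INT 0): INT 0 arrives: push (MAIN, PC=2), enter IRQ0 at PC=0 (depth now 1)
Event 10 (EXEC): [IRQ0] PC=0: DEC 2 -> ACC=0
Event 11 (EXEC): [IRQ0] PC=1: IRET -> resume MAIN at PC=2 (depth now 0)
Event 12 (EXEC): [MAIN] PC=2: INC 2 -> ACC=2
Event 13 (EXEC): [MAIN] PC=3: NOP
Event 14 (EXEC): [MAIN] PC=4: HALT

Answer: 2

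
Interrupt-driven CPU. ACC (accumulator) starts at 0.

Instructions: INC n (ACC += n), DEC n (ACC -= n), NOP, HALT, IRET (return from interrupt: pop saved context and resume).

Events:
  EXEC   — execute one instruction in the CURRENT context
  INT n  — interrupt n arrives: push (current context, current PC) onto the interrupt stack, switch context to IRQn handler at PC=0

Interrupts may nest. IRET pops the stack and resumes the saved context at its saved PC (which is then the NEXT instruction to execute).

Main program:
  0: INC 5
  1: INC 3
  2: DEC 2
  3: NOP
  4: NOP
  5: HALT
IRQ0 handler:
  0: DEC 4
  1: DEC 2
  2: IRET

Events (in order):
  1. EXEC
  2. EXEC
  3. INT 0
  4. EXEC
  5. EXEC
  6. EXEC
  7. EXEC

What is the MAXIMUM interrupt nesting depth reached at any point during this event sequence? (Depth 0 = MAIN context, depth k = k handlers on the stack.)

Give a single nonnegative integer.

Event 1 (EXEC): [MAIN] PC=0: INC 5 -> ACC=5 [depth=0]
Event 2 (EXEC): [MAIN] PC=1: INC 3 -> ACC=8 [depth=0]
Event 3 (INT 0): INT 0 arrives: push (MAIN, PC=2), enter IRQ0 at PC=0 (depth now 1) [depth=1]
Event 4 (EXEC): [IRQ0] PC=0: DEC 4 -> ACC=4 [depth=1]
Event 5 (EXEC): [IRQ0] PC=1: DEC 2 -> ACC=2 [depth=1]
Event 6 (EXEC): [IRQ0] PC=2: IRET -> resume MAIN at PC=2 (depth now 0) [depth=0]
Event 7 (EXEC): [MAIN] PC=2: DEC 2 -> ACC=0 [depth=0]
Max depth observed: 1

Answer: 1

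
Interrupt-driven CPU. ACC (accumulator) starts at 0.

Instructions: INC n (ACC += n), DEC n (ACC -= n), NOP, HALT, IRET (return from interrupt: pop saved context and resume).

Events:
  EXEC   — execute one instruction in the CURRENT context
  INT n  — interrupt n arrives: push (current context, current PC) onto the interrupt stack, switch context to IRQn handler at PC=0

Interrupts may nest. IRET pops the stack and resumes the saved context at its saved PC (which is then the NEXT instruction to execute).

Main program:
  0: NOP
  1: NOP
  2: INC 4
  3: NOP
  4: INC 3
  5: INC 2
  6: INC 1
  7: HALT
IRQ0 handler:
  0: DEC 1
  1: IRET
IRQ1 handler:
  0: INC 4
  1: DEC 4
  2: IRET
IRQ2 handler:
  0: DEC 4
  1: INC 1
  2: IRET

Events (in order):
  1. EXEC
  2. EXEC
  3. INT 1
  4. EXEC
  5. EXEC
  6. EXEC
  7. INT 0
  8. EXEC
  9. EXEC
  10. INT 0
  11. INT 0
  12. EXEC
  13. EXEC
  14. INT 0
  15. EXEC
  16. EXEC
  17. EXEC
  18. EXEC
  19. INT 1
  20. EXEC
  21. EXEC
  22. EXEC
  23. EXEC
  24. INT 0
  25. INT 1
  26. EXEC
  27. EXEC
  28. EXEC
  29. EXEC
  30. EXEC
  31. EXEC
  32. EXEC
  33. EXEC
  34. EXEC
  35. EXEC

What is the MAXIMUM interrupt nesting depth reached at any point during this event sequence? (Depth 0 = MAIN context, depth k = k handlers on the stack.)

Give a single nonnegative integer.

Answer: 2

Derivation:
Event 1 (EXEC): [MAIN] PC=0: NOP [depth=0]
Event 2 (EXEC): [MAIN] PC=1: NOP [depth=0]
Event 3 (INT 1): INT 1 arrives: push (MAIN, PC=2), enter IRQ1 at PC=0 (depth now 1) [depth=1]
Event 4 (EXEC): [IRQ1] PC=0: INC 4 -> ACC=4 [depth=1]
Event 5 (EXEC): [IRQ1] PC=1: DEC 4 -> ACC=0 [depth=1]
Event 6 (EXEC): [IRQ1] PC=2: IRET -> resume MAIN at PC=2 (depth now 0) [depth=0]
Event 7 (INT 0): INT 0 arrives: push (MAIN, PC=2), enter IRQ0 at PC=0 (depth now 1) [depth=1]
Event 8 (EXEC): [IRQ0] PC=0: DEC 1 -> ACC=-1 [depth=1]
Event 9 (EXEC): [IRQ0] PC=1: IRET -> resume MAIN at PC=2 (depth now 0) [depth=0]
Event 10 (INT 0): INT 0 arrives: push (MAIN, PC=2), enter IRQ0 at PC=0 (depth now 1) [depth=1]
Event 11 (INT 0): INT 0 arrives: push (IRQ0, PC=0), enter IRQ0 at PC=0 (depth now 2) [depth=2]
Event 12 (EXEC): [IRQ0] PC=0: DEC 1 -> ACC=-2 [depth=2]
Event 13 (EXEC): [IRQ0] PC=1: IRET -> resume IRQ0 at PC=0 (depth now 1) [depth=1]
Event 14 (INT 0): INT 0 arrives: push (IRQ0, PC=0), enter IRQ0 at PC=0 (depth now 2) [depth=2]
Event 15 (EXEC): [IRQ0] PC=0: DEC 1 -> ACC=-3 [depth=2]
Event 16 (EXEC): [IRQ0] PC=1: IRET -> resume IRQ0 at PC=0 (depth now 1) [depth=1]
Event 17 (EXEC): [IRQ0] PC=0: DEC 1 -> ACC=-4 [depth=1]
Event 18 (EXEC): [IRQ0] PC=1: IRET -> resume MAIN at PC=2 (depth now 0) [depth=0]
Event 19 (INT 1): INT 1 arrives: push (MAIN, PC=2), enter IRQ1 at PC=0 (depth now 1) [depth=1]
Event 20 (EXEC): [IRQ1] PC=0: INC 4 -> ACC=0 [depth=1]
Event 21 (EXEC): [IRQ1] PC=1: DEC 4 -> ACC=-4 [depth=1]
Event 22 (EXEC): [IRQ1] PC=2: IRET -> resume MAIN at PC=2 (depth now 0) [depth=0]
Event 23 (EXEC): [MAIN] PC=2: INC 4 -> ACC=0 [depth=0]
Event 24 (INT 0): INT 0 arrives: push (MAIN, PC=3), enter IRQ0 at PC=0 (depth now 1) [depth=1]
Event 25 (INT 1): INT 1 arrives: push (IRQ0, PC=0), enter IRQ1 at PC=0 (depth now 2) [depth=2]
Event 26 (EXEC): [IRQ1] PC=0: INC 4 -> ACC=4 [depth=2]
Event 27 (EXEC): [IRQ1] PC=1: DEC 4 -> ACC=0 [depth=2]
Event 28 (EXEC): [IRQ1] PC=2: IRET -> resume IRQ0 at PC=0 (depth now 1) [depth=1]
Event 29 (EXEC): [IRQ0] PC=0: DEC 1 -> ACC=-1 [depth=1]
Event 30 (EXEC): [IRQ0] PC=1: IRET -> resume MAIN at PC=3 (depth now 0) [depth=0]
Event 31 (EXEC): [MAIN] PC=3: NOP [depth=0]
Event 32 (EXEC): [MAIN] PC=4: INC 3 -> ACC=2 [depth=0]
Event 33 (EXEC): [MAIN] PC=5: INC 2 -> ACC=4 [depth=0]
Event 34 (EXEC): [MAIN] PC=6: INC 1 -> ACC=5 [depth=0]
Event 35 (EXEC): [MAIN] PC=7: HALT [depth=0]
Max depth observed: 2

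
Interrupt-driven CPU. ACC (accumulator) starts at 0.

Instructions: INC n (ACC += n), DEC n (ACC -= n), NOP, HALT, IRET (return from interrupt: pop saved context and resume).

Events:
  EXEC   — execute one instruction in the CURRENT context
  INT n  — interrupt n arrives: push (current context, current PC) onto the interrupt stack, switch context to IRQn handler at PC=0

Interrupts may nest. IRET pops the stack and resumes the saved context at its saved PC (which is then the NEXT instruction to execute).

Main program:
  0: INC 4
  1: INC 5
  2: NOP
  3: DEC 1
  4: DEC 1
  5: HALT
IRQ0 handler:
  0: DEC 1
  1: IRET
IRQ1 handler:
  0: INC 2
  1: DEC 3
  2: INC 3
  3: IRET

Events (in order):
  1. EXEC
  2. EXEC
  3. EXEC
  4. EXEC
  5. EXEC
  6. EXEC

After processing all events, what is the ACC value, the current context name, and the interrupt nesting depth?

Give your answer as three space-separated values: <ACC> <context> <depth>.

Event 1 (EXEC): [MAIN] PC=0: INC 4 -> ACC=4
Event 2 (EXEC): [MAIN] PC=1: INC 5 -> ACC=9
Event 3 (EXEC): [MAIN] PC=2: NOP
Event 4 (EXEC): [MAIN] PC=3: DEC 1 -> ACC=8
Event 5 (EXEC): [MAIN] PC=4: DEC 1 -> ACC=7
Event 6 (EXEC): [MAIN] PC=5: HALT

Answer: 7 MAIN 0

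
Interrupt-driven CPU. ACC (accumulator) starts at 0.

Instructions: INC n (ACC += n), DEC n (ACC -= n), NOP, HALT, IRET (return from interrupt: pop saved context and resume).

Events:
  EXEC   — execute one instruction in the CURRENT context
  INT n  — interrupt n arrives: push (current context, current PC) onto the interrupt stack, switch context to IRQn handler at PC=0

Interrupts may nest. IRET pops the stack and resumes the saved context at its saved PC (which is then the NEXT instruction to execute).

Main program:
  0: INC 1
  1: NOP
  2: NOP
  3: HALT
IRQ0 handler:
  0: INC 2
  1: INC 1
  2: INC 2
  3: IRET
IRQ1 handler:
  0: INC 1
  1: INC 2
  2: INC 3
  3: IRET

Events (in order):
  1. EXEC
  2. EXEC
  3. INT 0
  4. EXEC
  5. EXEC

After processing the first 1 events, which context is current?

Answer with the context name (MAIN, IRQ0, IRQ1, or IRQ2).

Answer: MAIN

Derivation:
Event 1 (EXEC): [MAIN] PC=0: INC 1 -> ACC=1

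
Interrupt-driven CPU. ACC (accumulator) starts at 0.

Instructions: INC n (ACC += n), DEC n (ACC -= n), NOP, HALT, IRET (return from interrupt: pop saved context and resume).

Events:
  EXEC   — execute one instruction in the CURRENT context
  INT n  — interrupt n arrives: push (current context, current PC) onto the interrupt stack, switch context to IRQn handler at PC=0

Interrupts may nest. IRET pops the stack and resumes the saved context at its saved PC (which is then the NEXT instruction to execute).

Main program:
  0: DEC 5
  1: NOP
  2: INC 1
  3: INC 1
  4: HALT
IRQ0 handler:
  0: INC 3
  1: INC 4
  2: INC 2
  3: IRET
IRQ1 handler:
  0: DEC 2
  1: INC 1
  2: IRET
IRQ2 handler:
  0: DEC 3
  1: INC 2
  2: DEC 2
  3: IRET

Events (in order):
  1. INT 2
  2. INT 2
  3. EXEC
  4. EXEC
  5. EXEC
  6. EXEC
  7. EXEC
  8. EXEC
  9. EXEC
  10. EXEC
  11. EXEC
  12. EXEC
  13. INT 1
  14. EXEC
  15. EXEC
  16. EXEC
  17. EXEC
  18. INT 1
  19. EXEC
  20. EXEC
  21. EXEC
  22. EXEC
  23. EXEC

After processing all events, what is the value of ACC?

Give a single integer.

Event 1 (INT 2): INT 2 arrives: push (MAIN, PC=0), enter IRQ2 at PC=0 (depth now 1)
Event 2 (INT 2): INT 2 arrives: push (IRQ2, PC=0), enter IRQ2 at PC=0 (depth now 2)
Event 3 (EXEC): [IRQ2] PC=0: DEC 3 -> ACC=-3
Event 4 (EXEC): [IRQ2] PC=1: INC 2 -> ACC=-1
Event 5 (EXEC): [IRQ2] PC=2: DEC 2 -> ACC=-3
Event 6 (EXEC): [IRQ2] PC=3: IRET -> resume IRQ2 at PC=0 (depth now 1)
Event 7 (EXEC): [IRQ2] PC=0: DEC 3 -> ACC=-6
Event 8 (EXEC): [IRQ2] PC=1: INC 2 -> ACC=-4
Event 9 (EXEC): [IRQ2] PC=2: DEC 2 -> ACC=-6
Event 10 (EXEC): [IRQ2] PC=3: IRET -> resume MAIN at PC=0 (depth now 0)
Event 11 (EXEC): [MAIN] PC=0: DEC 5 -> ACC=-11
Event 12 (EXEC): [MAIN] PC=1: NOP
Event 13 (INT 1): INT 1 arrives: push (MAIN, PC=2), enter IRQ1 at PC=0 (depth now 1)
Event 14 (EXEC): [IRQ1] PC=0: DEC 2 -> ACC=-13
Event 15 (EXEC): [IRQ1] PC=1: INC 1 -> ACC=-12
Event 16 (EXEC): [IRQ1] PC=2: IRET -> resume MAIN at PC=2 (depth now 0)
Event 17 (EXEC): [MAIN] PC=2: INC 1 -> ACC=-11
Event 18 (INT 1): INT 1 arrives: push (MAIN, PC=3), enter IRQ1 at PC=0 (depth now 1)
Event 19 (EXEC): [IRQ1] PC=0: DEC 2 -> ACC=-13
Event 20 (EXEC): [IRQ1] PC=1: INC 1 -> ACC=-12
Event 21 (EXEC): [IRQ1] PC=2: IRET -> resume MAIN at PC=3 (depth now 0)
Event 22 (EXEC): [MAIN] PC=3: INC 1 -> ACC=-11
Event 23 (EXEC): [MAIN] PC=4: HALT

Answer: -11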